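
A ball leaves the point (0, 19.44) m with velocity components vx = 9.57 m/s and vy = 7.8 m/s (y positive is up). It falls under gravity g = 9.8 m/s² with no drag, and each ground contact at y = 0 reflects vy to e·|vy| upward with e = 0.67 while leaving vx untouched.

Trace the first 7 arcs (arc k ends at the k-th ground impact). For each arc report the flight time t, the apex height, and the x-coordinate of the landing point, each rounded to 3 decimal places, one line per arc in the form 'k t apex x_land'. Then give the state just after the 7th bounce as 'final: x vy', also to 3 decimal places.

Arc 1: start y=19.440, vy=7.800 → t=2.941, apex=22.544, x_land=28.144, impact vy=-21.021
  bounce: vy ← 0.67·21.021 = 14.084
Arc 2: start y=0.000, vy=14.084 → t=2.874, apex=10.120, x_land=55.651, impact vy=-14.084
  bounce: vy ← 0.67·14.084 = 9.436
Arc 3: start y=0.000, vy=9.436 → t=1.926, apex=4.543, x_land=74.080, impact vy=-9.436
  bounce: vy ← 0.67·9.436 = 6.322
Arc 4: start y=0.000, vy=6.322 → t=1.290, apex=2.039, x_land=86.428, impact vy=-6.322
  bounce: vy ← 0.67·6.322 = 4.236
Arc 5: start y=0.000, vy=4.236 → t=0.864, apex=0.915, x_land=94.701, impact vy=-4.236
  bounce: vy ← 0.67·4.236 = 2.838
Arc 6: start y=0.000, vy=2.838 → t=0.579, apex=0.411, x_land=100.243, impact vy=-2.838
  bounce: vy ← 0.67·2.838 = 1.901
Arc 7: start y=0.000, vy=1.901 → t=0.388, apex=0.184, x_land=103.957, impact vy=-1.901
  bounce: vy ← 0.67·1.901 = 1.274

1 2.941 22.544 28.144
2 2.874 10.120 55.651
3 1.926 4.543 74.080
4 1.290 2.039 86.428
5 0.864 0.915 94.701
6 0.579 0.411 100.243
7 0.388 0.184 103.957
final: 103.957 1.274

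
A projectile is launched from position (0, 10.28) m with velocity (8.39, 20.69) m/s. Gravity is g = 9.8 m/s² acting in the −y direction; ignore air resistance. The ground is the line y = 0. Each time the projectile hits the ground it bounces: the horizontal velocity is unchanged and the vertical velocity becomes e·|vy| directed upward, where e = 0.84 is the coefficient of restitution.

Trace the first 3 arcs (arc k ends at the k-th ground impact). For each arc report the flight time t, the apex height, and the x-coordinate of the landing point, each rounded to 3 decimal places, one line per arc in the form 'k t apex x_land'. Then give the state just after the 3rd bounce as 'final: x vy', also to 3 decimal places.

Arc 1: start y=10.280, vy=20.690 → t=4.672, apex=32.121, x_land=39.194, impact vy=-25.091
  bounce: vy ← 0.84·25.091 = 21.077
Arc 2: start y=0.000, vy=21.077 → t=4.301, apex=22.664, x_land=75.282, impact vy=-21.077
  bounce: vy ← 0.84·21.077 = 17.704
Arc 3: start y=0.000, vy=17.704 → t=3.613, apex=15.992, x_land=105.597, impact vy=-17.704
  bounce: vy ← 0.84·17.704 = 14.872

1 4.672 32.121 39.194
2 4.301 22.664 75.282
3 3.613 15.992 105.597
final: 105.597 14.872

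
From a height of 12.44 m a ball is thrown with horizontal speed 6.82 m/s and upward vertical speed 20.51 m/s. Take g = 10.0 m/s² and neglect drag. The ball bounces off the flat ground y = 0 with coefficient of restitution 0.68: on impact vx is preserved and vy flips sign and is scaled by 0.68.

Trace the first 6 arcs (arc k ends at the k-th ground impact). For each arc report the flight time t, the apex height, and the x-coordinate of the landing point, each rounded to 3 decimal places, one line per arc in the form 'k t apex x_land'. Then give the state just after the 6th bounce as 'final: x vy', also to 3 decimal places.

Arc 1: start y=12.440, vy=20.510 → t=4.638, apex=33.473, x_land=31.634, impact vy=-25.874
  bounce: vy ← 0.68·25.874 = 17.594
Arc 2: start y=0.000, vy=17.594 → t=3.519, apex=15.478, x_land=55.632, impact vy=-17.594
  bounce: vy ← 0.68·17.594 = 11.964
Arc 3: start y=0.000, vy=11.964 → t=2.393, apex=7.157, x_land=71.951, impact vy=-11.964
  bounce: vy ← 0.68·11.964 = 8.136
Arc 4: start y=0.000, vy=8.136 → t=1.627, apex=3.309, x_land=83.048, impact vy=-8.136
  bounce: vy ← 0.68·8.136 = 5.532
Arc 5: start y=0.000, vy=5.532 → t=1.106, apex=1.530, x_land=90.594, impact vy=-5.532
  bounce: vy ← 0.68·5.532 = 3.762
Arc 6: start y=0.000, vy=3.762 → t=0.752, apex=0.708, x_land=95.726, impact vy=-3.762
  bounce: vy ← 0.68·3.762 = 2.558

1 4.638 33.473 31.634
2 3.519 15.478 55.632
3 2.393 7.157 71.951
4 1.627 3.309 83.048
5 1.106 1.530 90.594
6 0.752 0.708 95.726
final: 95.726 2.558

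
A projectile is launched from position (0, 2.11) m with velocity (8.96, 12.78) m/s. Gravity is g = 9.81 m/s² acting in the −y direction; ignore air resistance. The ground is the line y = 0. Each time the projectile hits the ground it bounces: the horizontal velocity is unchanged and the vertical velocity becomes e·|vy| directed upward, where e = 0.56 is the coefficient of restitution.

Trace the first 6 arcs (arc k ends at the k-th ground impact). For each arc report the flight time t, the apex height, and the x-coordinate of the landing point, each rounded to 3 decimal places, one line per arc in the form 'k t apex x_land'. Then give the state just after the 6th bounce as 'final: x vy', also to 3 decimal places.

Arc 1: start y=2.110, vy=12.780 → t=2.761, apex=10.435, x_land=24.741, impact vy=-14.308
  bounce: vy ← 0.56·14.308 = 8.013
Arc 2: start y=0.000, vy=8.013 → t=1.634, apex=3.272, x_land=39.378, impact vy=-8.013
  bounce: vy ← 0.56·8.013 = 4.487
Arc 3: start y=0.000, vy=4.487 → t=0.915, apex=1.026, x_land=47.574, impact vy=-4.487
  bounce: vy ← 0.56·4.487 = 2.513
Arc 4: start y=0.000, vy=2.513 → t=0.512, apex=0.322, x_land=52.165, impact vy=-2.513
  bounce: vy ← 0.56·2.513 = 1.407
Arc 5: start y=0.000, vy=1.407 → t=0.287, apex=0.101, x_land=54.735, impact vy=-1.407
  bounce: vy ← 0.56·1.407 = 0.788
Arc 6: start y=0.000, vy=0.788 → t=0.161, apex=0.032, x_land=56.174, impact vy=-0.788
  bounce: vy ← 0.56·0.788 = 0.441

1 2.761 10.435 24.741
2 1.634 3.272 39.378
3 0.915 1.026 47.574
4 0.512 0.322 52.165
5 0.287 0.101 54.735
6 0.161 0.032 56.174
final: 56.174 0.441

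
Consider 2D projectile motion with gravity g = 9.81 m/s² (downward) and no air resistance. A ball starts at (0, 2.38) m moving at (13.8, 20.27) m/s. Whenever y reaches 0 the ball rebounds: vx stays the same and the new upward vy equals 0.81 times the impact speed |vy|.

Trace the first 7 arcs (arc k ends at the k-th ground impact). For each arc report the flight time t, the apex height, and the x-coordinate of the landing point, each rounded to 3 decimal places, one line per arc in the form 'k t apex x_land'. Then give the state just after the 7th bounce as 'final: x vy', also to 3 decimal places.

1 4.247 23.322 58.605
2 3.532 15.301 107.353
3 2.861 10.039 146.839
4 2.318 6.587 178.822
5 1.877 4.322 204.728
6 1.521 2.835 225.713
7 1.232 1.860 242.710
final: 242.710 4.894

Arc 1: start y=2.380, vy=20.270 → t=4.247, apex=23.322, x_land=58.605, impact vy=-21.391
  bounce: vy ← 0.81·21.391 = 17.327
Arc 2: start y=0.000, vy=17.327 → t=3.532, apex=15.301, x_land=107.353, impact vy=-17.327
  bounce: vy ← 0.81·17.327 = 14.035
Arc 3: start y=0.000, vy=14.035 → t=2.861, apex=10.039, x_land=146.839, impact vy=-14.035
  bounce: vy ← 0.81·14.035 = 11.368
Arc 4: start y=0.000, vy=11.368 → t=2.318, apex=6.587, x_land=178.822, impact vy=-11.368
  bounce: vy ← 0.81·11.368 = 9.208
Arc 5: start y=0.000, vy=9.208 → t=1.877, apex=4.322, x_land=204.728, impact vy=-9.208
  bounce: vy ← 0.81·9.208 = 7.459
Arc 6: start y=0.000, vy=7.459 → t=1.521, apex=2.835, x_land=225.713, impact vy=-7.459
  bounce: vy ← 0.81·7.459 = 6.041
Arc 7: start y=0.000, vy=6.041 → t=1.232, apex=1.860, x_land=242.710, impact vy=-6.041
  bounce: vy ← 0.81·6.041 = 4.894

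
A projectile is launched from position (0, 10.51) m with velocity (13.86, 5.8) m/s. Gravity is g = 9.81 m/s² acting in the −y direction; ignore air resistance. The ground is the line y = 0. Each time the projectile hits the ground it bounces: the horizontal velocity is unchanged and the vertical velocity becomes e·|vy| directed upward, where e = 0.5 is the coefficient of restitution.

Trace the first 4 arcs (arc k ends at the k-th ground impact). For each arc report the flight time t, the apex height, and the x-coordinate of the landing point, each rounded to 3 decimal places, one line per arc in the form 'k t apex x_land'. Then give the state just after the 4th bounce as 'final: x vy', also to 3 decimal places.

Arc 1: start y=10.510, vy=5.800 → t=2.170, apex=12.225, x_land=30.075, impact vy=-15.487
  bounce: vy ← 0.5·15.487 = 7.743
Arc 2: start y=0.000, vy=7.743 → t=1.579, apex=3.056, x_land=51.956, impact vy=-7.743
  bounce: vy ← 0.5·7.743 = 3.872
Arc 3: start y=0.000, vy=3.872 → t=0.789, apex=0.764, x_land=62.896, impact vy=-3.872
  bounce: vy ← 0.5·3.872 = 1.936
Arc 4: start y=0.000, vy=1.936 → t=0.395, apex=0.191, x_land=68.366, impact vy=-1.936
  bounce: vy ← 0.5·1.936 = 0.968

1 2.170 12.225 30.075
2 1.579 3.056 51.956
3 0.789 0.764 62.896
4 0.395 0.191 68.366
final: 68.366 0.968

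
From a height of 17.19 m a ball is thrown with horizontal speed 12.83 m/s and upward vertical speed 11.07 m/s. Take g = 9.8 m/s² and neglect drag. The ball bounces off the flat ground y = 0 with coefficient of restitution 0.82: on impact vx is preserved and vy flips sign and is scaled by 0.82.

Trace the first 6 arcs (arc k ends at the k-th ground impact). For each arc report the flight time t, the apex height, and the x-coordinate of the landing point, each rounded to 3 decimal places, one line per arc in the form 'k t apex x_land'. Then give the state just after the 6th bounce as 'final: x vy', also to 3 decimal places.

1 3.317 23.442 42.555
2 3.587 15.763 88.578
3 2.941 10.599 126.317
4 2.412 7.127 157.262
5 1.978 4.792 182.638
6 1.622 3.222 203.446
final: 203.446 6.516

Arc 1: start y=17.190, vy=11.070 → t=3.317, apex=23.442, x_land=42.555, impact vy=-21.435
  bounce: vy ← 0.82·21.435 = 17.577
Arc 2: start y=0.000, vy=17.577 → t=3.587, apex=15.763, x_land=88.578, impact vy=-17.577
  bounce: vy ← 0.82·17.577 = 14.413
Arc 3: start y=0.000, vy=14.413 → t=2.941, apex=10.599, x_land=126.317, impact vy=-14.413
  bounce: vy ← 0.82·14.413 = 11.819
Arc 4: start y=0.000, vy=11.819 → t=2.412, apex=7.127, x_land=157.262, impact vy=-11.819
  bounce: vy ← 0.82·11.819 = 9.691
Arc 5: start y=0.000, vy=9.691 → t=1.978, apex=4.792, x_land=182.638, impact vy=-9.691
  bounce: vy ← 0.82·9.691 = 7.947
Arc 6: start y=0.000, vy=7.947 → t=1.622, apex=3.222, x_land=203.446, impact vy=-7.947
  bounce: vy ← 0.82·7.947 = 6.516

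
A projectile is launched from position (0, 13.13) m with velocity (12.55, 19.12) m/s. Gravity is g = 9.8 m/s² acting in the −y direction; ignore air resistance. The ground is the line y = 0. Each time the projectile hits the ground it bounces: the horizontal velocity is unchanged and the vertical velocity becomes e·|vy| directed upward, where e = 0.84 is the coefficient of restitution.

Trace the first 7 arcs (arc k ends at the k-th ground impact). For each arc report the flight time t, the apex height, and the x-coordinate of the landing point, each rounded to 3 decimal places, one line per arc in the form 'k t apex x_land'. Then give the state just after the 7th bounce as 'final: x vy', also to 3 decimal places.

1 4.498 31.782 56.447
2 4.279 22.425 110.144
3 3.594 15.823 155.248
4 3.019 11.165 193.137
5 2.536 7.878 224.962
6 2.130 5.559 251.696
7 1.789 3.922 274.153
final: 274.153 7.365

Arc 1: start y=13.130, vy=19.120 → t=4.498, apex=31.782, x_land=56.447, impact vy=-24.958
  bounce: vy ← 0.84·24.958 = 20.965
Arc 2: start y=0.000, vy=20.965 → t=4.279, apex=22.425, x_land=110.144, impact vy=-20.965
  bounce: vy ← 0.84·20.965 = 17.611
Arc 3: start y=0.000, vy=17.611 → t=3.594, apex=15.823, x_land=155.248, impact vy=-17.611
  bounce: vy ← 0.84·17.611 = 14.793
Arc 4: start y=0.000, vy=14.793 → t=3.019, apex=11.165, x_land=193.137, impact vy=-14.793
  bounce: vy ← 0.84·14.793 = 12.426
Arc 5: start y=0.000, vy=12.426 → t=2.536, apex=7.878, x_land=224.962, impact vy=-12.426
  bounce: vy ← 0.84·12.426 = 10.438
Arc 6: start y=0.000, vy=10.438 → t=2.130, apex=5.559, x_land=251.696, impact vy=-10.438
  bounce: vy ← 0.84·10.438 = 8.768
Arc 7: start y=0.000, vy=8.768 → t=1.789, apex=3.922, x_land=274.153, impact vy=-8.768
  bounce: vy ← 0.84·8.768 = 7.365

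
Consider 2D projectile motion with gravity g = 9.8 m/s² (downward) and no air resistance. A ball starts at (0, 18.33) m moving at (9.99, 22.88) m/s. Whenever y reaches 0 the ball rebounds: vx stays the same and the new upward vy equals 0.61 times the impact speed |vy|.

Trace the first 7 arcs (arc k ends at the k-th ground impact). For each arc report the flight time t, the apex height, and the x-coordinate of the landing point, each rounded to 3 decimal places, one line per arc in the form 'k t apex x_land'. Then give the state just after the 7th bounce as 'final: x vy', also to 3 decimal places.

1 5.366 45.039 53.611
2 3.699 16.759 90.562
3 2.256 6.236 113.101
4 1.376 2.320 126.851
5 0.840 0.863 135.238
6 0.512 0.321 140.354
7 0.312 0.120 143.475
final: 143.475 0.934

Arc 1: start y=18.330, vy=22.880 → t=5.366, apex=45.039, x_land=53.611, impact vy=-29.711
  bounce: vy ← 0.61·29.711 = 18.124
Arc 2: start y=0.000, vy=18.124 → t=3.699, apex=16.759, x_land=90.562, impact vy=-18.124
  bounce: vy ← 0.61·18.124 = 11.056
Arc 3: start y=0.000, vy=11.056 → t=2.256, apex=6.236, x_land=113.101, impact vy=-11.056
  bounce: vy ← 0.61·11.056 = 6.744
Arc 4: start y=0.000, vy=6.744 → t=1.376, apex=2.320, x_land=126.851, impact vy=-6.744
  bounce: vy ← 0.61·6.744 = 4.114
Arc 5: start y=0.000, vy=4.114 → t=0.840, apex=0.863, x_land=135.238, impact vy=-4.114
  bounce: vy ← 0.61·4.114 = 2.509
Arc 6: start y=0.000, vy=2.509 → t=0.512, apex=0.321, x_land=140.354, impact vy=-2.509
  bounce: vy ← 0.61·2.509 = 1.531
Arc 7: start y=0.000, vy=1.531 → t=0.312, apex=0.120, x_land=143.475, impact vy=-1.531
  bounce: vy ← 0.61·1.531 = 0.934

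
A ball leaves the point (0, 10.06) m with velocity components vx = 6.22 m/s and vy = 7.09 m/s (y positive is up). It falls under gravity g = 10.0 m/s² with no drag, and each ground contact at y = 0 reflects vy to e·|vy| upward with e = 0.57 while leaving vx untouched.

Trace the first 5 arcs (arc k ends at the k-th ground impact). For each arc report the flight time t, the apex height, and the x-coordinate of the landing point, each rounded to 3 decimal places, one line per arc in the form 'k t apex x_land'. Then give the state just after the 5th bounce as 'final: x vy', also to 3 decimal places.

Arc 1: start y=10.060, vy=7.090 → t=2.295, apex=12.573, x_land=14.273, impact vy=-15.858
  bounce: vy ← 0.57·15.858 = 9.039
Arc 2: start y=0.000, vy=9.039 → t=1.808, apex=4.085, x_land=25.518, impact vy=-9.039
  bounce: vy ← 0.57·9.039 = 5.152
Arc 3: start y=0.000, vy=5.152 → t=1.030, apex=1.327, x_land=31.927, impact vy=-5.152
  bounce: vy ← 0.57·5.152 = 2.937
Arc 4: start y=0.000, vy=2.937 → t=0.587, apex=0.431, x_land=35.581, impact vy=-2.937
  bounce: vy ← 0.57·2.937 = 1.674
Arc 5: start y=0.000, vy=1.674 → t=0.335, apex=0.140, x_land=37.663, impact vy=-1.674
  bounce: vy ← 0.57·1.674 = 0.954

1 2.295 12.573 14.273
2 1.808 4.085 25.518
3 1.030 1.327 31.927
4 0.587 0.431 35.581
5 0.335 0.140 37.663
final: 37.663 0.954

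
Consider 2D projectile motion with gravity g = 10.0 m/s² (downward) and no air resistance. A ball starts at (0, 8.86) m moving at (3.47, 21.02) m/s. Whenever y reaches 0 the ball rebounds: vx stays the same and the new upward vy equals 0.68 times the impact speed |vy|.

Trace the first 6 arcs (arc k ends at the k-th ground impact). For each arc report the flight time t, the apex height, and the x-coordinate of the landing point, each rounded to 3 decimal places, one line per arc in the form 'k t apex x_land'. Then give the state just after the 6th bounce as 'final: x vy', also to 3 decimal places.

1 4.590 30.952 15.927
2 3.384 14.312 27.669
3 2.301 6.618 35.653
4 1.565 3.060 41.083
5 1.064 1.415 44.775
6 0.723 0.654 47.285
final: 47.285 2.460

Arc 1: start y=8.860, vy=21.020 → t=4.590, apex=30.952, x_land=15.927, impact vy=-24.881
  bounce: vy ← 0.68·24.881 = 16.919
Arc 2: start y=0.000, vy=16.919 → t=3.384, apex=14.312, x_land=27.669, impact vy=-16.919
  bounce: vy ← 0.68·16.919 = 11.505
Arc 3: start y=0.000, vy=11.505 → t=2.301, apex=6.618, x_land=35.653, impact vy=-11.505
  bounce: vy ← 0.68·11.505 = 7.823
Arc 4: start y=0.000, vy=7.823 → t=1.565, apex=3.060, x_land=41.083, impact vy=-7.823
  bounce: vy ← 0.68·7.823 = 5.320
Arc 5: start y=0.000, vy=5.320 → t=1.064, apex=1.415, x_land=44.775, impact vy=-5.320
  bounce: vy ← 0.68·5.320 = 3.617
Arc 6: start y=0.000, vy=3.617 → t=0.723, apex=0.654, x_land=47.285, impact vy=-3.617
  bounce: vy ← 0.68·3.617 = 2.460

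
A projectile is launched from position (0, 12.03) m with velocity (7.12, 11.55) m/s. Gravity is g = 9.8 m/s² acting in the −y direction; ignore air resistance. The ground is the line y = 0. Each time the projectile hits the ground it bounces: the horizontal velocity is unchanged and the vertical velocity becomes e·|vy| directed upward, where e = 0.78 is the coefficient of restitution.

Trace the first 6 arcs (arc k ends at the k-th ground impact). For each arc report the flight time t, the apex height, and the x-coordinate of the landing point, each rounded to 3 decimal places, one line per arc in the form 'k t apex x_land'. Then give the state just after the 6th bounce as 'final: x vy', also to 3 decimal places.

1 3.139 18.836 22.351
2 3.059 11.460 44.129
3 2.386 6.972 61.115
4 1.861 4.242 74.364
5 1.451 2.581 84.699
6 1.132 1.570 92.759
final: 92.759 4.327

Arc 1: start y=12.030, vy=11.550 → t=3.139, apex=18.836, x_land=22.351, impact vy=-19.214
  bounce: vy ← 0.78·19.214 = 14.987
Arc 2: start y=0.000, vy=14.987 → t=3.059, apex=11.460, x_land=44.129, impact vy=-14.987
  bounce: vy ← 0.78·14.987 = 11.690
Arc 3: start y=0.000, vy=11.690 → t=2.386, apex=6.972, x_land=61.115, impact vy=-11.690
  bounce: vy ← 0.78·11.690 = 9.118
Arc 4: start y=0.000, vy=9.118 → t=1.861, apex=4.242, x_land=74.364, impact vy=-9.118
  bounce: vy ← 0.78·9.118 = 7.112
Arc 5: start y=0.000, vy=7.112 → t=1.451, apex=2.581, x_land=84.699, impact vy=-7.112
  bounce: vy ← 0.78·7.112 = 5.548
Arc 6: start y=0.000, vy=5.548 → t=1.132, apex=1.570, x_land=92.759, impact vy=-5.548
  bounce: vy ← 0.78·5.548 = 4.327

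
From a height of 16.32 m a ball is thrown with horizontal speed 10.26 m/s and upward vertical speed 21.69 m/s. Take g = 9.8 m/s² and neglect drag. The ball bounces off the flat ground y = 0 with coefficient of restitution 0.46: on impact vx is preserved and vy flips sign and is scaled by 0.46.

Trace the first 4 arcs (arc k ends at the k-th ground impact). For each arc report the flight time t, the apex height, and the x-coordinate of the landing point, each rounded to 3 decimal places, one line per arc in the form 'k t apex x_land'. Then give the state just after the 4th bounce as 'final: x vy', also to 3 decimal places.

1 5.082 40.323 52.140
2 2.639 8.532 79.218
3 1.214 1.805 91.674
4 0.558 0.382 97.404
final: 97.404 1.259

Arc 1: start y=16.320, vy=21.690 → t=5.082, apex=40.323, x_land=52.140, impact vy=-28.113
  bounce: vy ← 0.46·28.113 = 12.932
Arc 2: start y=0.000, vy=12.932 → t=2.639, apex=8.532, x_land=79.218, impact vy=-12.932
  bounce: vy ← 0.46·12.932 = 5.949
Arc 3: start y=0.000, vy=5.949 → t=1.214, apex=1.805, x_land=91.674, impact vy=-5.949
  bounce: vy ← 0.46·5.949 = 2.736
Arc 4: start y=0.000, vy=2.736 → t=0.558, apex=0.382, x_land=97.404, impact vy=-2.736
  bounce: vy ← 0.46·2.736 = 1.259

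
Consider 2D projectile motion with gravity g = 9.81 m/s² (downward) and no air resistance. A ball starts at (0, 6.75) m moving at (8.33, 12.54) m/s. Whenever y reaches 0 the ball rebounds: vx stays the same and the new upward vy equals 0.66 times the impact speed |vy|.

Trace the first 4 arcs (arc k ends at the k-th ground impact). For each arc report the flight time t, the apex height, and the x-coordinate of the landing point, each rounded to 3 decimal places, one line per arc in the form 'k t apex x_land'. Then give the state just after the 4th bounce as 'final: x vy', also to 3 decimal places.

Arc 1: start y=6.750, vy=12.540 → t=3.013, apex=14.765, x_land=25.101, impact vy=-17.020
  bounce: vy ← 0.66·17.020 = 11.233
Arc 2: start y=0.000, vy=11.233 → t=2.290, apex=6.432, x_land=44.178, impact vy=-11.233
  bounce: vy ← 0.66·11.233 = 7.414
Arc 3: start y=0.000, vy=7.414 → t=1.512, apex=2.802, x_land=56.769, impact vy=-7.414
  bounce: vy ← 0.66·7.414 = 4.893
Arc 4: start y=0.000, vy=4.893 → t=0.998, apex=1.220, x_land=65.079, impact vy=-4.893
  bounce: vy ← 0.66·4.893 = 3.230

1 3.013 14.765 25.101
2 2.290 6.432 44.178
3 1.512 2.802 56.769
4 0.998 1.220 65.079
final: 65.079 3.230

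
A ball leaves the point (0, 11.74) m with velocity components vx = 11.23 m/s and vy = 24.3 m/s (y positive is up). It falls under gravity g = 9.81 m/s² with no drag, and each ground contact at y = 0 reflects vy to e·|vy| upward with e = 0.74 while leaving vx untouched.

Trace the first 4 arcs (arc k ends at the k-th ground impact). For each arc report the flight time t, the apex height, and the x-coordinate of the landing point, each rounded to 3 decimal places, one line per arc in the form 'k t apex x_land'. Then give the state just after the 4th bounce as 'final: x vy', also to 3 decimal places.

1 5.398 41.836 60.615
2 4.322 22.910 109.155
3 3.199 12.545 145.074
4 2.367 6.870 171.654
final: 171.654 8.591

Arc 1: start y=11.740, vy=24.300 → t=5.398, apex=41.836, x_land=60.615, impact vy=-28.650
  bounce: vy ← 0.74·28.650 = 21.201
Arc 2: start y=0.000, vy=21.201 → t=4.322, apex=22.910, x_land=109.155, impact vy=-21.201
  bounce: vy ← 0.74·21.201 = 15.689
Arc 3: start y=0.000, vy=15.689 → t=3.199, apex=12.545, x_land=145.074, impact vy=-15.689
  bounce: vy ← 0.74·15.689 = 11.610
Arc 4: start y=0.000, vy=11.610 → t=2.367, apex=6.870, x_land=171.654, impact vy=-11.610
  bounce: vy ← 0.74·11.610 = 8.591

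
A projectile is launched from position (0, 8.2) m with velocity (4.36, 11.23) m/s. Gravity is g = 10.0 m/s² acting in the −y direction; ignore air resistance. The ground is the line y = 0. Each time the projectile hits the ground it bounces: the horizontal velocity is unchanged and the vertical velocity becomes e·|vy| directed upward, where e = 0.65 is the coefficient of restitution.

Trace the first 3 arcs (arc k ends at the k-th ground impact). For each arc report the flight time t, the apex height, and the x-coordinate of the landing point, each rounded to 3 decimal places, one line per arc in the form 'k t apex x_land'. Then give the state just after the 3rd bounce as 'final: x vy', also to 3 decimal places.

1 2.826 14.506 12.323
2 2.214 6.129 21.977
3 1.439 2.589 28.252
final: 28.252 4.678

Arc 1: start y=8.200, vy=11.230 → t=2.826, apex=14.506, x_land=12.323, impact vy=-17.033
  bounce: vy ← 0.65·17.033 = 11.071
Arc 2: start y=0.000, vy=11.071 → t=2.214, apex=6.129, x_land=21.977, impact vy=-11.071
  bounce: vy ← 0.65·11.071 = 7.196
Arc 3: start y=0.000, vy=7.196 → t=1.439, apex=2.589, x_land=28.252, impact vy=-7.196
  bounce: vy ← 0.65·7.196 = 4.678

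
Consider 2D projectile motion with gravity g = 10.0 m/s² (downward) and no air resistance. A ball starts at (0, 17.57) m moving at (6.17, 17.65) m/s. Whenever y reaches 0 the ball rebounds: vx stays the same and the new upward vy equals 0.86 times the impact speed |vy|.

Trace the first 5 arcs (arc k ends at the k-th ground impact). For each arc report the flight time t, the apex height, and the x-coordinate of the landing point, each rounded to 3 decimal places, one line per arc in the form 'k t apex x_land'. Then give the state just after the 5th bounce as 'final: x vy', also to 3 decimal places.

Arc 1: start y=17.570, vy=17.650 → t=4.340, apex=33.146, x_land=26.776, impact vy=-25.747
  bounce: vy ← 0.86·25.747 = 22.143
Arc 2: start y=0.000, vy=22.143 → t=4.429, apex=24.515, x_land=54.100, impact vy=-22.143
  bounce: vy ← 0.86·22.143 = 19.043
Arc 3: start y=0.000, vy=19.043 → t=3.809, apex=18.131, x_land=77.599, impact vy=-19.043
  bounce: vy ← 0.86·19.043 = 16.377
Arc 4: start y=0.000, vy=16.377 → t=3.275, apex=13.410, x_land=97.808, impact vy=-16.377
  bounce: vy ← 0.86·16.377 = 14.084
Arc 5: start y=0.000, vy=14.084 → t=2.817, apex=9.918, x_land=115.187, impact vy=-14.084
  bounce: vy ← 0.86·14.084 = 12.112

1 4.340 33.146 26.776
2 4.429 24.515 54.100
3 3.809 18.131 77.599
4 3.275 13.410 97.808
5 2.817 9.918 115.187
final: 115.187 12.112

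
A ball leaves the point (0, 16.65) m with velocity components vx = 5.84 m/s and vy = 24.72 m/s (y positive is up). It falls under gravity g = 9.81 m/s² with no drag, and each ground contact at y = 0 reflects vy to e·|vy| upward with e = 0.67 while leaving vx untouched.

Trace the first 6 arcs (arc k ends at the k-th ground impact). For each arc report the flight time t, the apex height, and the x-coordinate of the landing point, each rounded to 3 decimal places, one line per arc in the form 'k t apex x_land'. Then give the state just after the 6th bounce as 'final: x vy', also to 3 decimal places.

Arc 1: start y=16.650, vy=24.720 → t=5.641, apex=47.796, x_land=32.946, impact vy=-30.623
  bounce: vy ← 0.67·30.623 = 20.517
Arc 2: start y=0.000, vy=20.517 → t=4.183, apex=21.455, x_land=57.374, impact vy=-20.517
  bounce: vy ← 0.67·20.517 = 13.747
Arc 3: start y=0.000, vy=13.747 → t=2.803, apex=9.631, x_land=73.741, impact vy=-13.747
  bounce: vy ← 0.67·13.747 = 9.210
Arc 4: start y=0.000, vy=9.210 → t=1.878, apex=4.324, x_land=84.707, impact vy=-9.210
  bounce: vy ← 0.67·9.210 = 6.171
Arc 5: start y=0.000, vy=6.171 → t=1.258, apex=1.941, x_land=92.054, impact vy=-6.171
  bounce: vy ← 0.67·6.171 = 4.134
Arc 6: start y=0.000, vy=4.134 → t=0.843, apex=0.871, x_land=96.977, impact vy=-4.134
  bounce: vy ← 0.67·4.134 = 2.770

1 5.641 47.796 32.946
2 4.183 21.455 57.374
3 2.803 9.631 73.741
4 1.878 4.324 84.707
5 1.258 1.941 92.054
6 0.843 0.871 96.977
final: 96.977 2.770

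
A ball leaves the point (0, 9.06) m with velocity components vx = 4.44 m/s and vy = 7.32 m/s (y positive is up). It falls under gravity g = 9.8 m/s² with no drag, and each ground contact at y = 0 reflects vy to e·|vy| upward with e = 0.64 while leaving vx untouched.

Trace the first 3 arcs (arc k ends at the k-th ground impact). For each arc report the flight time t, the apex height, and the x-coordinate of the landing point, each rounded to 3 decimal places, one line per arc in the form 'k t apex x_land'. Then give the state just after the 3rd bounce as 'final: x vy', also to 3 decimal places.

1 2.298 11.794 10.205
2 1.986 4.831 19.022
3 1.271 1.979 24.665
final: 24.665 3.986

Arc 1: start y=9.060, vy=7.320 → t=2.298, apex=11.794, x_land=10.205, impact vy=-15.204
  bounce: vy ← 0.64·15.204 = 9.730
Arc 2: start y=0.000, vy=9.730 → t=1.986, apex=4.831, x_land=19.022, impact vy=-9.730
  bounce: vy ← 0.64·9.730 = 6.228
Arc 3: start y=0.000, vy=6.228 → t=1.271, apex=1.979, x_land=24.665, impact vy=-6.228
  bounce: vy ← 0.64·6.228 = 3.986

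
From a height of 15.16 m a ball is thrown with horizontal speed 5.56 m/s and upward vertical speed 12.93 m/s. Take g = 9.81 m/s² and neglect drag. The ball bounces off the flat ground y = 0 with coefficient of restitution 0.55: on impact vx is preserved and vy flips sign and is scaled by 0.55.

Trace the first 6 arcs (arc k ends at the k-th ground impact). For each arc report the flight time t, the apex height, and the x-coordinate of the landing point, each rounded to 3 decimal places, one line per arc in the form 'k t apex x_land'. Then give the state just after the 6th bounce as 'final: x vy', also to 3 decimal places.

1 3.515 23.681 19.545
2 2.417 7.164 32.984
3 1.329 2.167 40.375
4 0.731 0.656 44.440
5 0.402 0.198 46.676
6 0.221 0.060 47.905
final: 47.905 0.597

Arc 1: start y=15.160, vy=12.930 → t=3.515, apex=23.681, x_land=19.545, impact vy=-21.555
  bounce: vy ← 0.55·21.555 = 11.855
Arc 2: start y=0.000, vy=11.855 → t=2.417, apex=7.164, x_land=32.984, impact vy=-11.855
  bounce: vy ← 0.55·11.855 = 6.520
Arc 3: start y=0.000, vy=6.520 → t=1.329, apex=2.167, x_land=40.375, impact vy=-6.520
  bounce: vy ← 0.55·6.520 = 3.586
Arc 4: start y=0.000, vy=3.586 → t=0.731, apex=0.656, x_land=44.440, impact vy=-3.586
  bounce: vy ← 0.55·3.586 = 1.972
Arc 5: start y=0.000, vy=1.972 → t=0.402, apex=0.198, x_land=46.676, impact vy=-1.972
  bounce: vy ← 0.55·1.972 = 1.085
Arc 6: start y=0.000, vy=1.085 → t=0.221, apex=0.060, x_land=47.905, impact vy=-1.085
  bounce: vy ← 0.55·1.085 = 0.597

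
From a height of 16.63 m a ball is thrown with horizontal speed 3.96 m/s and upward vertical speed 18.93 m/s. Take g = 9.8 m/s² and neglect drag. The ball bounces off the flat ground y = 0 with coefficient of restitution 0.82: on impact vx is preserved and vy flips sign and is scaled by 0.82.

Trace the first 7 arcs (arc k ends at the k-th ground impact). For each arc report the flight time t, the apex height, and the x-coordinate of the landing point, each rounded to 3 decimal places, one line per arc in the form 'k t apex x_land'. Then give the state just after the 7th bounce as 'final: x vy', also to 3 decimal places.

Arc 1: start y=16.630, vy=18.930 → t=4.601, apex=34.913, x_land=18.220, impact vy=-26.159
  bounce: vy ← 0.82·26.159 = 21.450
Arc 2: start y=0.000, vy=21.450 → t=4.378, apex=23.475, x_land=35.555, impact vy=-21.450
  bounce: vy ← 0.82·21.450 = 17.589
Arc 3: start y=0.000, vy=17.589 → t=3.590, apex=15.785, x_land=49.770, impact vy=-17.589
  bounce: vy ← 0.82·17.589 = 14.423
Arc 4: start y=0.000, vy=14.423 → t=2.944, apex=10.614, x_land=61.426, impact vy=-14.423
  bounce: vy ← 0.82·14.423 = 11.827
Arc 5: start y=0.000, vy=11.827 → t=2.414, apex=7.137, x_land=70.985, impact vy=-11.827
  bounce: vy ← 0.82·11.827 = 9.698
Arc 6: start y=0.000, vy=9.698 → t=1.979, apex=4.799, x_land=78.822, impact vy=-9.698
  bounce: vy ← 0.82·9.698 = 7.953
Arc 7: start y=0.000, vy=7.953 → t=1.623, apex=3.227, x_land=85.249, impact vy=-7.953
  bounce: vy ← 0.82·7.953 = 6.521

1 4.601 34.913 18.220
2 4.378 23.475 35.555
3 3.590 15.785 49.770
4 2.944 10.614 61.426
5 2.414 7.137 70.985
6 1.979 4.799 78.822
7 1.623 3.227 85.249
final: 85.249 6.521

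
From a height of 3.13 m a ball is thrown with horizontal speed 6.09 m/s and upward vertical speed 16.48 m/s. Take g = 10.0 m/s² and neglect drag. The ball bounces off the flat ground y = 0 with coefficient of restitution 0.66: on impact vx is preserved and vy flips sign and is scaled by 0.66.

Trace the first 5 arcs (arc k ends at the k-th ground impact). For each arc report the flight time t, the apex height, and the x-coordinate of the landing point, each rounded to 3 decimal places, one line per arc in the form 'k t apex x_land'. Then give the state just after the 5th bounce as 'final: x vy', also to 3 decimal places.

Arc 1: start y=3.130, vy=16.480 → t=3.476, apex=16.710, x_land=21.169, impact vy=-18.281
  bounce: vy ← 0.66·18.281 = 12.065
Arc 2: start y=0.000, vy=12.065 → t=2.413, apex=7.279, x_land=35.865, impact vy=-12.065
  bounce: vy ← 0.66·12.065 = 7.963
Arc 3: start y=0.000, vy=7.963 → t=1.593, apex=3.171, x_land=45.564, impact vy=-7.963
  bounce: vy ← 0.66·7.963 = 5.256
Arc 4: start y=0.000, vy=5.256 → t=1.051, apex=1.381, x_land=51.966, impact vy=-5.256
  bounce: vy ← 0.66·5.256 = 3.469
Arc 5: start y=0.000, vy=3.469 → t=0.694, apex=0.602, x_land=56.190, impact vy=-3.469
  bounce: vy ← 0.66·3.469 = 2.289

1 3.476 16.710 21.169
2 2.413 7.279 35.865
3 1.593 3.171 45.564
4 1.051 1.381 51.966
5 0.694 0.602 56.190
final: 56.190 2.289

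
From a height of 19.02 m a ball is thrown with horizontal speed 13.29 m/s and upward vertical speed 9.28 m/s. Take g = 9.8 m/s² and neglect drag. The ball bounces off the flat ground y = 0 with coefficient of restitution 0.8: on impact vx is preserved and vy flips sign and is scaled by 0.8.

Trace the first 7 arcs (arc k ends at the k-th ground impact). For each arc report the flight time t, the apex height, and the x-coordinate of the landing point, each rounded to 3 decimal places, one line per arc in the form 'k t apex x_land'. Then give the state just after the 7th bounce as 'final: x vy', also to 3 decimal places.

Arc 1: start y=19.020, vy=9.280 → t=3.133, apex=23.414, x_land=41.636, impact vy=-21.422
  bounce: vy ← 0.8·21.422 = 17.138
Arc 2: start y=0.000, vy=17.138 → t=3.498, apex=14.985, x_land=88.118, impact vy=-17.138
  bounce: vy ← 0.8·17.138 = 13.710
Arc 3: start y=0.000, vy=13.710 → t=2.798, apex=9.590, x_land=125.303, impact vy=-13.710
  bounce: vy ← 0.8·13.710 = 10.968
Arc 4: start y=0.000, vy=10.968 → t=2.238, apex=6.138, x_land=155.052, impact vy=-10.968
  bounce: vy ← 0.8·10.968 = 8.775
Arc 5: start y=0.000, vy=8.775 → t=1.791, apex=3.928, x_land=178.850, impact vy=-8.775
  bounce: vy ← 0.8·8.775 = 7.020
Arc 6: start y=0.000, vy=7.020 → t=1.433, apex=2.514, x_land=197.889, impact vy=-7.020
  bounce: vy ← 0.8·7.020 = 5.616
Arc 7: start y=0.000, vy=5.616 → t=1.146, apex=1.609, x_land=213.120, impact vy=-5.616
  bounce: vy ← 0.8·5.616 = 4.493

1 3.133 23.414 41.636
2 3.498 14.985 88.118
3 2.798 9.590 125.303
4 2.238 6.138 155.052
5 1.791 3.928 178.850
6 1.433 2.514 197.889
7 1.146 1.609 213.120
final: 213.120 4.493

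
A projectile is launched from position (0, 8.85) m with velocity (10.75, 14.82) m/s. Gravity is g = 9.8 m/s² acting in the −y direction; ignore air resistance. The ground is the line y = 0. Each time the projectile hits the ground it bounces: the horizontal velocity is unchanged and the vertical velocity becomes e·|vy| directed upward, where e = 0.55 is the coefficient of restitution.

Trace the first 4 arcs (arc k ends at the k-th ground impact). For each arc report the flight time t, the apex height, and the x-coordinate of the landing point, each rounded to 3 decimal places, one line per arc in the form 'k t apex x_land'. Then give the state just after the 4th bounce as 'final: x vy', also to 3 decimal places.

Arc 1: start y=8.850, vy=14.820 → t=3.535, apex=20.056, x_land=38.005, impact vy=-19.827
  bounce: vy ← 0.55·19.827 = 10.905
Arc 2: start y=0.000, vy=10.905 → t=2.225, apex=6.067, x_land=61.929, impact vy=-10.905
  bounce: vy ← 0.55·10.905 = 5.998
Arc 3: start y=0.000, vy=5.998 → t=1.224, apex=1.835, x_land=75.086, impact vy=-5.998
  bounce: vy ← 0.55·5.998 = 3.299
Arc 4: start y=0.000, vy=3.299 → t=0.673, apex=0.555, x_land=82.323, impact vy=-3.299
  bounce: vy ← 0.55·3.299 = 1.814

1 3.535 20.056 38.005
2 2.225 6.067 61.929
3 1.224 1.835 75.086
4 0.673 0.555 82.323
final: 82.323 1.814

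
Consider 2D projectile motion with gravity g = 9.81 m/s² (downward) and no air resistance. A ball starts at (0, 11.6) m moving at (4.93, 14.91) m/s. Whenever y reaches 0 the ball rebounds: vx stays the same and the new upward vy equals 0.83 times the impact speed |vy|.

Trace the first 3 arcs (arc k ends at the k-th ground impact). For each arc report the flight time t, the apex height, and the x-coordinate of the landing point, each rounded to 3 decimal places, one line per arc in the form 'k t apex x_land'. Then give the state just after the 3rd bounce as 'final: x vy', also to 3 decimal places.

1 3.682 22.931 18.152
2 3.589 15.797 35.847
3 2.979 10.883 50.534
final: 50.534 12.128

Arc 1: start y=11.600, vy=14.910 → t=3.682, apex=22.931, x_land=18.152, impact vy=-21.211
  bounce: vy ← 0.83·21.211 = 17.605
Arc 2: start y=0.000, vy=17.605 → t=3.589, apex=15.797, x_land=35.847, impact vy=-17.605
  bounce: vy ← 0.83·17.605 = 14.612
Arc 3: start y=0.000, vy=14.612 → t=2.979, apex=10.883, x_land=50.534, impact vy=-14.612
  bounce: vy ← 0.83·14.612 = 12.128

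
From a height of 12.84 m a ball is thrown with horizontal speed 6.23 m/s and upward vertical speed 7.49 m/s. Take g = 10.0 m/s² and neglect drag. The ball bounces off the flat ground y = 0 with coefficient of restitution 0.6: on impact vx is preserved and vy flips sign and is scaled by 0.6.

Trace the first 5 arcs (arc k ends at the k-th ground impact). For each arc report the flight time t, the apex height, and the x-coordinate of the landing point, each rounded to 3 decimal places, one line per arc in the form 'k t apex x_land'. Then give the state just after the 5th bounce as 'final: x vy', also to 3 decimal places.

1 2.518 15.645 15.687
2 2.123 5.632 28.911
3 1.274 2.028 36.845
4 0.764 0.730 41.606
5 0.458 0.263 44.463
final: 44.463 1.375

Arc 1: start y=12.840, vy=7.490 → t=2.518, apex=15.645, x_land=15.687, impact vy=-17.689
  bounce: vy ← 0.6·17.689 = 10.613
Arc 2: start y=0.000, vy=10.613 → t=2.123, apex=5.632, x_land=28.911, impact vy=-10.613
  bounce: vy ← 0.6·10.613 = 6.368
Arc 3: start y=0.000, vy=6.368 → t=1.274, apex=2.028, x_land=36.845, impact vy=-6.368
  bounce: vy ← 0.6·6.368 = 3.821
Arc 4: start y=0.000, vy=3.821 → t=0.764, apex=0.730, x_land=41.606, impact vy=-3.821
  bounce: vy ← 0.6·3.821 = 2.292
Arc 5: start y=0.000, vy=2.292 → t=0.458, apex=0.263, x_land=44.463, impact vy=-2.292
  bounce: vy ← 0.6·2.292 = 1.375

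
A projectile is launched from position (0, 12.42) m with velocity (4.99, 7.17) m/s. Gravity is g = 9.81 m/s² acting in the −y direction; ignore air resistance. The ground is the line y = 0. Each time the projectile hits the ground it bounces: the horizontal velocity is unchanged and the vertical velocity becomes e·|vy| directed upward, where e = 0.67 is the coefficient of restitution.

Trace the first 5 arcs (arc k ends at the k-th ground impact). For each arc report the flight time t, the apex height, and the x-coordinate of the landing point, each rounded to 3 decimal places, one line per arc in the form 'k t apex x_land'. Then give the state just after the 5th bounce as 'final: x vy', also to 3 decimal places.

1 2.482 15.040 12.385
2 2.346 6.752 24.094
3 1.572 3.031 31.939
4 1.053 1.361 37.195
5 0.706 0.611 40.716
final: 40.716 2.319

Arc 1: start y=12.420, vy=7.170 → t=2.482, apex=15.040, x_land=12.385, impact vy=-17.178
  bounce: vy ← 0.67·17.178 = 11.509
Arc 2: start y=0.000, vy=11.509 → t=2.346, apex=6.752, x_land=24.094, impact vy=-11.509
  bounce: vy ← 0.67·11.509 = 7.711
Arc 3: start y=0.000, vy=7.711 → t=1.572, apex=3.031, x_land=31.939, impact vy=-7.711
  bounce: vy ← 0.67·7.711 = 5.167
Arc 4: start y=0.000, vy=5.167 → t=1.053, apex=1.361, x_land=37.195, impact vy=-5.167
  bounce: vy ← 0.67·5.167 = 3.462
Arc 5: start y=0.000, vy=3.462 → t=0.706, apex=0.611, x_land=40.716, impact vy=-3.462
  bounce: vy ← 0.67·3.462 = 2.319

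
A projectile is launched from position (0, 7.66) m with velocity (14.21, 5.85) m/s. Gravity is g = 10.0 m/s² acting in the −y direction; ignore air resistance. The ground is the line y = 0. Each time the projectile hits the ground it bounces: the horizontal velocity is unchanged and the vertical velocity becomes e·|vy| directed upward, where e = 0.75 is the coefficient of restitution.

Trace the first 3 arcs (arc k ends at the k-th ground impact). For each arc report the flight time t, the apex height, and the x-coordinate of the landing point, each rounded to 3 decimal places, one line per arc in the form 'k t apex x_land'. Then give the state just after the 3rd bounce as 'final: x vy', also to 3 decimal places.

Arc 1: start y=7.660, vy=5.850 → t=1.954, apex=9.371, x_land=27.767, impact vy=-13.690
  bounce: vy ← 0.75·13.690 = 10.268
Arc 2: start y=0.000, vy=10.268 → t=2.054, apex=5.271, x_land=56.947, impact vy=-10.268
  bounce: vy ← 0.75·10.268 = 7.701
Arc 3: start y=0.000, vy=7.701 → t=1.540, apex=2.965, x_land=78.833, impact vy=-7.701
  bounce: vy ← 0.75·7.701 = 5.776

1 1.954 9.371 27.767
2 2.054 5.271 56.947
3 1.540 2.965 78.833
final: 78.833 5.776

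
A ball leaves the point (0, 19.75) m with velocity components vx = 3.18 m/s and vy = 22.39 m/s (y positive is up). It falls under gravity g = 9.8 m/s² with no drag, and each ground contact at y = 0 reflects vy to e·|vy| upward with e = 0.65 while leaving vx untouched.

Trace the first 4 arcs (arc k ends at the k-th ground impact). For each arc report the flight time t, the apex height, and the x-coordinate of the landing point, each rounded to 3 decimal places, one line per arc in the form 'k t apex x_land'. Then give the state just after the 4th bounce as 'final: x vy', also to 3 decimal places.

Arc 1: start y=19.750, vy=22.390 → t=5.326, apex=45.327, x_land=16.937, impact vy=-29.806
  bounce: vy ← 0.65·29.806 = 19.374
Arc 2: start y=0.000, vy=19.374 → t=3.954, apex=19.151, x_land=29.511, impact vy=-19.374
  bounce: vy ← 0.65·19.374 = 12.593
Arc 3: start y=0.000, vy=12.593 → t=2.570, apex=8.091, x_land=37.683, impact vy=-12.593
  bounce: vy ← 0.65·12.593 = 8.186
Arc 4: start y=0.000, vy=8.186 → t=1.671, apex=3.419, x_land=42.995, impact vy=-8.186
  bounce: vy ← 0.65·8.186 = 5.321

1 5.326 45.327 16.937
2 3.954 19.151 29.511
3 2.570 8.091 37.683
4 1.671 3.419 42.995
final: 42.995 5.321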